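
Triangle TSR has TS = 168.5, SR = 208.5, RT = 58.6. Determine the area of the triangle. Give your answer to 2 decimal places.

area ≈ 3987.18

Semiperimeter s = (208.5 + 58.6 + 168.5)/2 = 217.8.
Heron's formula: area = √(217.8·9.3·159.2·49.3) ≈ 3987.2.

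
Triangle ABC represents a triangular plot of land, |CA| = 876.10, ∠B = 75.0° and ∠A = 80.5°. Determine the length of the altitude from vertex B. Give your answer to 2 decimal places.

h_B ≈ 370.97

The third angle is ∠C = 180° − ∠A − ∠B = 24.50°.
Law of sines: |BC| = |CA|·sin A/sin B ≈ 894.57.
Law of sines: |AB| = |CA|·sin C/sin B ≈ 376.13.
Area = ½·|CA|·|BC|·sin C ≈ 1.625e+05.
The altitude from B has length 2·area/|CA| ≈ 370.97.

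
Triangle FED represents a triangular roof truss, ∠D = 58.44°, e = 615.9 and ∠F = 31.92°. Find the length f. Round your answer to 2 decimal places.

The third angle is ∠E = 180° − ∠D − ∠F = 89.64°.
Law of sines: f = e·sin F/sin E ≈ 325.65.

325.65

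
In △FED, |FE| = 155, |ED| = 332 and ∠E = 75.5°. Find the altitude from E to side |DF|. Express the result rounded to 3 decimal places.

By the law of cosines, |DF|² = |FE|² + |ED|² − 2·|FE|·|ED|·cos E = 1.0848e+05, so |DF| ≈ 329.36.
Area = ½·|FE|·|ED|·sin E ≈ 24910.
The altitude from E has length 2·area/|DF| ≈ 151.26.

h_E ≈ 151.264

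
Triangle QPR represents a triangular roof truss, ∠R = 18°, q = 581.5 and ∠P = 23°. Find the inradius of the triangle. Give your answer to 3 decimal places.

51.786

The third angle is ∠Q = 180° − ∠P − ∠R = 139.00°.
Law of sines: p = q·sin P/sin Q ≈ 346.33.
Law of sines: r = q·sin R/sin Q ≈ 273.9.
Area = ½·q·p·sin R ≈ 31116.
Semiperimeter s = (581.5+346.33+273.9)/2 = 600.86.
Inradius = area/s = 31116/600.86 ≈ 51.786.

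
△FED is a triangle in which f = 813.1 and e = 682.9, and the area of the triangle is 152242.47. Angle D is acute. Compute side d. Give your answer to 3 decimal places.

445.880

From area = ½·f·e·sin D, we get sin D = 2·area/(f·e) ≈ 0.54836.
Taking the acute solution, ∠D ≈ 33.25°.
Law of cosines then gives d ≈ 445.88.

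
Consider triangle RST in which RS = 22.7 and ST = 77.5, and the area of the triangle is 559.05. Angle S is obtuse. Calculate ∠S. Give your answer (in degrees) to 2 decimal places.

140.54

From area = ½·RS·ST·sin S, we get sin S = 2·area/(RS·ST) ≈ 0.63555.
Taking the obtuse solution, ∠S ≈ 140.54°.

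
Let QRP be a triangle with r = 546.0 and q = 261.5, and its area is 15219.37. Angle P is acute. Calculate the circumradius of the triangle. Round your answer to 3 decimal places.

From area = ½·q·r·sin P, we get sin P = 2·area/(q·r) ≈ 0.21319.
Taking the acute solution, ∠P ≈ 12.31°.
Law of cosines then gives p ≈ 295.81.
Circumradius = p/(2 sin P) ≈ 693.78.

693.783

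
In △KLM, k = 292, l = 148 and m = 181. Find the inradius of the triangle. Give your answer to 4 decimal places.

35.4092

Semiperimeter s = (292 + 148 + 181)/2 = 310.5.
Heron's formula: area = √(310.5·18.5·162.5·129.5) ≈ 10995.
Inradius = area/s = 10995/310.5 ≈ 35.409.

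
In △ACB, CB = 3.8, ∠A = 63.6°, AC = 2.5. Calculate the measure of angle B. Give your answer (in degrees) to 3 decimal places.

∠B ≈ 36.106°

Law of sines: sin B = AC·sin A/CB ≈ 0.58928.
Since CB ≥ AC, only the acute value applies: ∠B ≈ 36.11°.
Then ∠C = 180° − ∠A − ∠B ≈ 80.29°.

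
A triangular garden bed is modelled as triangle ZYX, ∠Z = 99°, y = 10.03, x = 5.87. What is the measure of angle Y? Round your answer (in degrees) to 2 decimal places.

∠Y ≈ 53.10°

By the law of cosines, z² = y² + x² − 2·y·x·cos Z = 153.48, so z ≈ 12.389.
Law of cosines again: cos Y = (x² + z² − y²)/(2·x·z) ≈ 0.60047, so ∠Y ≈ 53.10°.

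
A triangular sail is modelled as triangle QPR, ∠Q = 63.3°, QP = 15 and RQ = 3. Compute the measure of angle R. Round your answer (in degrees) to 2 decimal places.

105.59

By the law of cosines, PR² = RQ² + QP² − 2·RQ·QP·cos Q = 193.56, so PR ≈ 13.913.
Law of cosines again: cos R = (PR² + RQ² − QP²)/(2·PR·RQ) ≈ -0.26881, so ∠R ≈ 105.59°.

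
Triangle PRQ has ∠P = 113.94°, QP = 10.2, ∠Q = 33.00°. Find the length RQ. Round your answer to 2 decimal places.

The third angle is ∠R = 180° − ∠Q − ∠P = 33.06°.
Law of sines: RQ = QP·sin P/sin R ≈ 17.089.

17.09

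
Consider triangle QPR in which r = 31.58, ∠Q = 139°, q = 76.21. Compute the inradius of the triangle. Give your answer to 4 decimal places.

6.5207

Law of sines: sin R = r·sin Q/q ≈ 0.27186.
Since q ≥ r, only the acute value applies: ∠R ≈ 15.77°.
Then ∠P = 180° − ∠Q − ∠R ≈ 25.23°.
Law of sines gives p = q·sin P/sin Q ≈ 49.506.
Area = ½·q·r·sin P ≈ 512.84.
Semiperimeter s = (76.21+49.506+31.58)/2 = 78.648.
Inradius = area/s = 512.84/78.648 ≈ 6.5207.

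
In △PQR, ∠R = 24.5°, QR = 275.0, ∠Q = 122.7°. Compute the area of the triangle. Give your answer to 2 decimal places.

The third angle is ∠P = 180° − ∠Q − ∠R = 32.80°.
Law of sines: RP = QR·sin Q/sin P ≈ 427.2.
Law of sines: PQ = QR·sin R/sin P ≈ 210.52.
Area = ½·QR·RP·sin R ≈ 24359.

area ≈ 24358.84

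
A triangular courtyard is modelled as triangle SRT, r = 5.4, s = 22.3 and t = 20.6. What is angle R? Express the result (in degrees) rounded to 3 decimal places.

13.734

By the law of cosines, cos R = (t² + s² − r²) / (2·t·s) ≈ 0.97141, so ∠R ≈ 13.73°.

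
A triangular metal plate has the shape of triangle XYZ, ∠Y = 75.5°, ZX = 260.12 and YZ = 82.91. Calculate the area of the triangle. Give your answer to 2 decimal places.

Law of sines: sin X = YZ·sin Y/ZX ≈ 0.30858.
Since ZX ≥ YZ, only the acute value applies: ∠X ≈ 17.97°.
Then ∠Z = 180° − ∠Y − ∠X ≈ 86.53°.
Law of sines gives XY = ZX·sin Z/sin Y ≈ 268.18.
Area = ½·ZX·YZ·sin Z ≈ 10763.

10763.46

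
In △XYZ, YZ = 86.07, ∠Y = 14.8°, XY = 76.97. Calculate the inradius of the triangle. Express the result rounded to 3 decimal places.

9.103

By the law of cosines, ZX² = XY² + YZ² − 2·XY·YZ·cos Y = 522.39, so ZX ≈ 22.856.
Area = ½·XY·YZ·sin Y ≈ 846.14.
Semiperimeter s = (86.07+22.856+76.97)/2 = 92.948.
Inradius = area/s = 846.14/92.948 ≈ 9.1034.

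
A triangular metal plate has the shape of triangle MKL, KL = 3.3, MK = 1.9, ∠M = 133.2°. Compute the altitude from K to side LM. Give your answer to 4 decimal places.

h_K ≈ 1.3850

Law of sines: sin L = MK·sin M/KL ≈ 0.41971.
Since KL ≥ MK, only the acute value applies: ∠L ≈ 24.82°.
Then ∠K = 180° − ∠M − ∠L ≈ 21.98°.
Law of sines gives LM = KL·sin K/sin M ≈ 1.6946.
Area = ½·KL·MK·sin K ≈ 1.1736.
The altitude from K has length 2·area/LM ≈ 1.385.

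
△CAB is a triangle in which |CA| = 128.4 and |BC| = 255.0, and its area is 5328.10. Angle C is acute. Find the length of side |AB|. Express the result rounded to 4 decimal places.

139.9742

From area = ½·|BC|·|CA|·sin C, we get sin C = 2·area/(|BC|·|CA|) ≈ 0.32546.
Taking the acute solution, ∠C ≈ 18.99°.
Law of cosines then gives |AB| ≈ 139.97.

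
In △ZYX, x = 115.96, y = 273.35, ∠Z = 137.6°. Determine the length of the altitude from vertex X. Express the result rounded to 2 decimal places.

By the law of cosines, z² = y² + x² − 2·y·x·cos Z = 1.3498e+05, so z ≈ 367.4.
Area = ½·y·x·sin Z ≈ 10687.
The altitude from X has length 2·area/x ≈ 184.32.

h_X ≈ 184.32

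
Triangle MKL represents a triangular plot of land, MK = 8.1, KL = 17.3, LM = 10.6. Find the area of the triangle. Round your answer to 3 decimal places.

Semiperimeter s = (17.3 + 10.6 + 8.1)/2 = 18.
Heron's formula: area = √(18·0.7·7.4·9.9) ≈ 30.382.

30.382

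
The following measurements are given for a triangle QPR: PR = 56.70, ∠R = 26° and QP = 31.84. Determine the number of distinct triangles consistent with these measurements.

2

PR·sin R = 56.70·sin(26°) ≈ 24.86.
Since PR sin R < QP < PR (24.86 < 31.84 < 56.70), two triangles exist.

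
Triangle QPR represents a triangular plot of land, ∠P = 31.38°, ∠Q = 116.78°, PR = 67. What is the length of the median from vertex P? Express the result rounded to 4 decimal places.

51.4440

The third angle is ∠R = 180° − ∠Q − ∠P = 31.84°.
Law of sines: RQ = PR·sin P/sin Q ≈ 39.079.
Law of sines: QP = PR·sin R/sin Q ≈ 39.592.
Median from P: ½√(2·QP² + 2·PR² − RQ²) ≈ 51.444.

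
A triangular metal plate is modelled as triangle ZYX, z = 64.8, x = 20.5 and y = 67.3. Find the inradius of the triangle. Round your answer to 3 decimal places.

r ≈ 8.700

Semiperimeter s = (64.8 + 67.3 + 20.5)/2 = 76.3.
Heron's formula: area = √(76.3·11.5·9·55.8) ≈ 663.82.
Inradius = area/s = 663.82/76.3 ≈ 8.7001.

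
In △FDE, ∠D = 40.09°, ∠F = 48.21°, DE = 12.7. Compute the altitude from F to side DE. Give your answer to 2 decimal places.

10.96

The third angle is ∠E = 180° − ∠F − ∠D = 91.70°.
Law of sines: EF = DE·sin D/sin F ≈ 10.969.
Law of sines: FD = DE·sin E/sin F ≈ 17.026.
Area = ½·DE·EF·sin E ≈ 69.625.
The altitude from F has length 2·area/DE ≈ 10.965.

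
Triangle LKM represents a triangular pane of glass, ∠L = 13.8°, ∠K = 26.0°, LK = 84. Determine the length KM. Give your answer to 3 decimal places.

The third angle is ∠M = 180° − ∠L − ∠K = 140.20°.
Law of sines: KM = LK·sin L/sin M ≈ 31.302.

31.302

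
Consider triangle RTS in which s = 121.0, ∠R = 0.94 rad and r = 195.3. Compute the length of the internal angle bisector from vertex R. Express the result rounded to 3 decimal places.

t_R ≈ 143.534

Law of sines: sin S = s·sin R/r ≈ 0.50033.
Since r ≥ s, only the acute value applies: ∠S ≈ 0.524 rad.
Then ∠T = π − ∠R − ∠S ≈ 1.678 rad.
Law of sines gives t = r·sin T/sin R ≈ 240.46.
The bisector from R has length 2·t·s·cos(∠R/2)/(t+s) ≈ 143.53.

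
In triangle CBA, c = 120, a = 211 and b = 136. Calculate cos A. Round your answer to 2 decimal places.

cos A ≈ -0.36

By the law of cosines, cos A = (c² + b² − a²) / (2·c·b) ≈ -0.35616, so ∠A ≈ 110.86°.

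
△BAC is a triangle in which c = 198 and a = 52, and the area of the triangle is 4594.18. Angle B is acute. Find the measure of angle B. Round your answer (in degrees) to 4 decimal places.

∠B ≈ 63.1790°

From area = ½·a·c·sin B, we get sin B = 2·area/(a·c) ≈ 0.89242.
Taking the acute solution, ∠B ≈ 63.18°.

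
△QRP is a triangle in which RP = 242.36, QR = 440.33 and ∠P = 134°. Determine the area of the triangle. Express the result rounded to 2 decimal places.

Law of sines: sin Q = RP·sin P/QR ≈ 0.39593.
Since QR ≥ RP, only the acute value applies: ∠Q ≈ 23.32°.
Then ∠R = 180° − ∠P − ∠Q ≈ 22.68°.
Law of sines gives PQ = QR·sin R/sin P ≈ 235.99.
Area = ½·QR·RP·sin R ≈ 20571.

area ≈ 20571.10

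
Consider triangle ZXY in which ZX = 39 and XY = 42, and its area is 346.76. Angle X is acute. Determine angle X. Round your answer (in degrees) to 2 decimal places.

From area = ½·ZX·XY·sin X, we get sin X = 2·area/(ZX·XY) ≈ 0.42339.
Taking the acute solution, ∠X ≈ 25.05°.

∠X ≈ 25.05°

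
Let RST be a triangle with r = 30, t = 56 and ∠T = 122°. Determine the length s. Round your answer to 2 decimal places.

33.99

Law of sines: sin R = r·sin T/t ≈ 0.45431.
Since t ≥ r, only the acute value applies: ∠R ≈ 27.02°.
Then ∠S = 180° − ∠T − ∠R ≈ 30.98°.
Law of sines gives s = t·sin S/sin T ≈ 33.99.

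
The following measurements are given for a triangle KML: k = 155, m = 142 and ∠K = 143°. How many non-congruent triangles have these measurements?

1

m·sin K = 142·sin(143°) ≈ 85.46.
Since ∠K is not acute, a triangle exists only if k > m; here k > m, so there is exactly one triangle.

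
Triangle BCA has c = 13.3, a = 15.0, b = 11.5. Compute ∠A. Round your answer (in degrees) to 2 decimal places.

74.03

By the law of cosines, cos A = (b² + c² − a²) / (2·b·c) ≈ 0.27506, so ∠A ≈ 74.03°.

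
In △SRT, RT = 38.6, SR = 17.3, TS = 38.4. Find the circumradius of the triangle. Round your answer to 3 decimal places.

19.756

By the law of cosines, cos S = (TS² + SR² − RT²) / (2·TS·SR) ≈ 0.21367, so ∠S ≈ 77.66°.
Circumradius = RT/(2 sin S) ≈ 19.756.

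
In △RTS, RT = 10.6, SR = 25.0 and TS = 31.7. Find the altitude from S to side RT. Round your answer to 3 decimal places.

21.581

Semiperimeter s = (31.7 + 25 + 10.6)/2 = 33.65.
Heron's formula: area = √(33.65·1.95·8.65·23.05) ≈ 114.38.
The altitude from S has length 2·area/RT ≈ 21.581.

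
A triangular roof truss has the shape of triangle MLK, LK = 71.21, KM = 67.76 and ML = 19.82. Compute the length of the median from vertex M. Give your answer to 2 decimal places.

Median from M: ½√(2·KM² + 2·ML² − LK²) ≈ 34.992.

m_M ≈ 34.99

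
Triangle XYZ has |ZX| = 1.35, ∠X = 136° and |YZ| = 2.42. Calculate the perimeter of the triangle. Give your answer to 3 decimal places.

Law of sines: sin Y = |ZX|·sin X/|YZ| ≈ 0.38752.
Since |YZ| ≥ |ZX|, only the acute value applies: ∠Y ≈ 22.80°.
Then ∠Z = 180° − ∠X − ∠Y ≈ 21.20°.
Law of sines gives |XY| = |YZ|·sin Z/sin X ≈ 1.2598.
Semiperimeter s = (2.42+1.35+1.2598)/2 = 2.5149.
Perimeter = 2.42 + 1.35 + 1.2598 = 5.0298.

perimeter ≈ 5.030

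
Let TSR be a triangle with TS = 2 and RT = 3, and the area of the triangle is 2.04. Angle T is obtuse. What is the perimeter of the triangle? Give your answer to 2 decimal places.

perimeter ≈ 9.67

From area = ½·RT·TS·sin T, we get sin T = 2·area/(RT·TS) ≈ 0.68000.
Taking the obtuse solution, ∠T ≈ 137.16°.
Law of cosines then gives SR ≈ 4.6689.
Perimeter = 4.6689 + 3 + 2 = 9.6689.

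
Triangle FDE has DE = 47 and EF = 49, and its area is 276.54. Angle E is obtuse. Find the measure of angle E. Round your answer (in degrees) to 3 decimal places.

From area = ½·DE·EF·sin E, we get sin E = 2·area/(DE·EF) ≈ 0.24016.
Taking the obtuse solution, ∠E ≈ 166.10°.

∠E ≈ 166.104°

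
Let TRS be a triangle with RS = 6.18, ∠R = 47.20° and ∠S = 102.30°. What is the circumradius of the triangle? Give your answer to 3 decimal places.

The third angle is ∠T = 180° − ∠R − ∠S = 30.50°.
Law of sines: ST = RS·sin R/sin T ≈ 8.9342.
Law of sines: TR = RS·sin S/sin T ≈ 11.897.
Circumradius = RS/(2 sin T) ≈ 6.0882.

6.088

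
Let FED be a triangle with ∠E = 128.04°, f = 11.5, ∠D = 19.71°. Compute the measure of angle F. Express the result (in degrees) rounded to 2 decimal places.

The third angle is ∠F = 180° − ∠E − ∠D = 32.25°.

∠F ≈ 32.25°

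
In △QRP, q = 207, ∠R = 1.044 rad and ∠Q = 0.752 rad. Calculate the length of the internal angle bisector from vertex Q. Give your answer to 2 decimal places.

258.26

The third angle is ∠P = π − ∠Q − ∠R = 1.346 rad.
Law of sines: r = q·sin R/sin Q ≈ 261.95.
Law of sines: p = q·sin P/sin Q ≈ 295.38.
The bisector from Q has length 2·r·p·cos(∠Q/2)/(r+p) ≈ 258.26.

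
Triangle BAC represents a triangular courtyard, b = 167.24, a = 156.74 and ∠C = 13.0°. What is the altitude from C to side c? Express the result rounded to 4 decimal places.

154.6449

By the law of cosines, c² = b² + a² − 2·b·a·cos C = 1453.9, so c ≈ 38.131.
Area = ½·b·a·sin C ≈ 2948.3.
The altitude from C has length 2·area/c ≈ 154.64.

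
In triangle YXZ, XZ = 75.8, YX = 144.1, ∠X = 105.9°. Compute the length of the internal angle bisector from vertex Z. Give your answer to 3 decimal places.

By the law of cosines, ZY² = YX² + XZ² − 2·YX·XZ·cos X = 32495, so ZY ≈ 180.26.
Law of cosines again: cos Z = (XZ² + ZY² − YX²)/(2·XZ·ZY) ≈ 0.63949, so ∠Z ≈ 50.25°.
The bisector from Z has length 2·XZ·ZY·cos(∠Z/2)/(XZ+ZY) ≈ 96.627.

t_Z ≈ 96.627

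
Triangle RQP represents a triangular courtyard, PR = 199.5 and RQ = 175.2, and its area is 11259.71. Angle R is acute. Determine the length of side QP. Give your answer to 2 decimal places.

From area = ½·PR·RQ·sin R, we get sin R = 2·area/(PR·RQ) ≈ 0.64429.
Taking the acute solution, ∠R ≈ 40.11°.
Law of cosines then gives QP ≈ 130.51.

130.51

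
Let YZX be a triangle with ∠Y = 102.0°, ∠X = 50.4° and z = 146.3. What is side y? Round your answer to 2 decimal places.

308.88

The third angle is ∠Z = 180° − ∠X − ∠Y = 27.60°.
Law of sines: y = z·sin Y/sin Z ≈ 308.88.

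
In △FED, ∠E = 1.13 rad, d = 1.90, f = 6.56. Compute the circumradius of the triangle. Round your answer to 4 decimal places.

By the law of cosines, e² = d² + f² − 2·d·f·cos E = 36.008, so e ≈ 6.0007.
Area = ½·d·f·sin E ≈ 5.6363.
Circumradius = e/(2 sin E) ≈ 3.3174.

3.3174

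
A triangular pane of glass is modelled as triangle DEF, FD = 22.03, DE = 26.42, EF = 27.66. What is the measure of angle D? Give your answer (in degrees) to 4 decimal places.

By the law of cosines, cos D = (FD² + DE² − EF²) / (2·FD·DE) ≈ 0.35931, so ∠D ≈ 68.94°.

∠D ≈ 68.9421°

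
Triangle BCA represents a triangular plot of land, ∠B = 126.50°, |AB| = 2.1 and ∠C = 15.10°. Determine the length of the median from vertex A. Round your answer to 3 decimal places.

4.115

The third angle is ∠A = 180° − ∠B − ∠C = 38.40°.
Law of sines: |CA| = |AB|·sin B/sin C ≈ 6.4801.
Law of sines: |BC| = |AB|·sin A/sin C ≈ 5.0072.
Median from A: ½√(2·|CA|² + 2·|AB|² − |BC|²) ≈ 4.115.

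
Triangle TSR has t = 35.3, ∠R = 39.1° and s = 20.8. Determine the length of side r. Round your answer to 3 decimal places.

By the law of cosines, r² = t² + s² − 2·t·s·cos R = 539.12, so r ≈ 23.219.

23.219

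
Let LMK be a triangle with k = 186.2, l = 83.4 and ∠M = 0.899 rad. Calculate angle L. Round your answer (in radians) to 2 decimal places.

By the law of cosines, m² = k² + l² − 2·k·l·cos M = 22296, so m ≈ 149.32.
Law of cosines again: cos L = (m² + k² − l²)/(2·m·k) ≈ 0.89938, so ∠L ≈ 0.452 rad.

∠L ≈ 0.45 rad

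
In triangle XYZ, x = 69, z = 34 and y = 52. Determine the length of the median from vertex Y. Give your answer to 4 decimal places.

m_Y ≈ 47.7755

Median from Y: ½√(2·z² + 2·x² − y²) ≈ 47.776.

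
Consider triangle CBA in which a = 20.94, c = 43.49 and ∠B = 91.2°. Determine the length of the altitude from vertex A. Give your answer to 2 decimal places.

h_A ≈ 43.48

By the law of cosines, b² = a² + c² − 2·a·c·cos B = 2368, so b ≈ 48.662.
Area = ½·a·c·sin B ≈ 455.24.
The altitude from A has length 2·area/a ≈ 43.48.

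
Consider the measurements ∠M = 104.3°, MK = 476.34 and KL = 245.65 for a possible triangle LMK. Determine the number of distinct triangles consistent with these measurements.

MK·sin M = 476.34·sin(104.3°) ≈ 461.6.
Since ∠M is not acute, a triangle exists only if KL > MK; here KL ≤ MK, so there is no triangle.

0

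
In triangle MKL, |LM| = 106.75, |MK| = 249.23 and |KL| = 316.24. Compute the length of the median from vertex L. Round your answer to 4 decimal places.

Median from L: ½√(2·|KL|² + 2·|LM|² − |MK|²) ≈ 200.43.

200.4314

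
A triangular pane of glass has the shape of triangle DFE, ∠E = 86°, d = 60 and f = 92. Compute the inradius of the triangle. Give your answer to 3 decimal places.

By the law of cosines, e² = d² + f² − 2·d·f·cos E = 11294, so e ≈ 106.27.
Area = ½·d·f·sin E ≈ 2753.3.
Semiperimeter s = (60+92+106.27)/2 = 129.14.
Inradius = area/s = 2753.3/129.14 ≈ 21.321.

21.321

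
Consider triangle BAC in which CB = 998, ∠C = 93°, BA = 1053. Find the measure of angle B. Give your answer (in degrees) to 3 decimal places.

15.832

Law of sines: sin A = CB·sin C/BA ≈ 0.94647.
Since BA ≥ CB, only the acute value applies: ∠A ≈ 71.17°.
Then ∠B = 180° − ∠C − ∠A ≈ 15.83°.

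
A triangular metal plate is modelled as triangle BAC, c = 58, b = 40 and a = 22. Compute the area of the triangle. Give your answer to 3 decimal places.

Semiperimeter s = (40 + 22 + 58)/2 = 60.
Heron's formula: area = √(60·20·38·2) ≈ 301.99.

area ≈ 301.993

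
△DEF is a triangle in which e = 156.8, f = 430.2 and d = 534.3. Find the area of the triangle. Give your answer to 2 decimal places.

Semiperimeter s = (534.3 + 156.8 + 430.2)/2 = 560.65.
Heron's formula: area = √(560.65·26.35·403.85·130.45) ≈ 27898.

area ≈ 27897.69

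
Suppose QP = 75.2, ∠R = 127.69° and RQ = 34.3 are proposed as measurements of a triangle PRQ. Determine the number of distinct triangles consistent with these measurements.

1

RQ·sin R = 34.3·sin(127.69°) ≈ 27.14.
Since ∠R is not acute, a triangle exists only if QP > RQ; here QP > RQ, so there is exactly one triangle.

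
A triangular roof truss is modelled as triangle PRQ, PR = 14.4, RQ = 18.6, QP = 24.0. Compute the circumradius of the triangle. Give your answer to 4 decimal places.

12.0108

By the law of cosines, cos P = (QP² + PR² − RQ²) / (2·QP·PR) ≈ 0.63281, so ∠P ≈ 0.886 rad.
Circumradius = RQ/(2 sin P) ≈ 12.011.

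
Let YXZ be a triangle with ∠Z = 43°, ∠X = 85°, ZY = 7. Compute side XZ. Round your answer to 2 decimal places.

5.54

The third angle is ∠Y = 180° − ∠X − ∠Z = 52.00°.
Law of sines: XZ = ZY·sin Y/sin X ≈ 5.5371.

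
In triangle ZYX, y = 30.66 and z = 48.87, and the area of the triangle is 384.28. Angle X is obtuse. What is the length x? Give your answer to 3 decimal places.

76.816

From area = ½·z·y·sin X, we get sin X = 2·area/(z·y) ≈ 0.51294.
Taking the obtuse solution, ∠X ≈ 2.603 rad.
Law of cosines then gives x ≈ 76.816.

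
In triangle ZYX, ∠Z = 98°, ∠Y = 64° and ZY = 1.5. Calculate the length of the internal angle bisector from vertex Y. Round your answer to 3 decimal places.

1.939

The third angle is ∠X = 180° − ∠Z − ∠Y = 18.00°.
Law of sines: YX = ZY·sin Z/sin X ≈ 4.8069.
Law of sines: XZ = ZY·sin Y/sin X ≈ 4.3628.
The bisector from Y has length 2·ZY·YX·cos(∠Y/2)/(ZY+YX) ≈ 1.9391.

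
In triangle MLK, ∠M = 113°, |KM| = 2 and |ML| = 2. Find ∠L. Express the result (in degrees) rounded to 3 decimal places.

∠L ≈ 33.500°

By the law of cosines, |LK|² = |KM|² + |ML|² − 2·|KM|·|ML|·cos M = 11.126, so |LK| ≈ 3.3355.
Law of cosines again: cos L = (|ML|² + |LK|² − |KM|²)/(2·|ML|·|LK|) ≈ 0.83389, so ∠L ≈ 33.50°.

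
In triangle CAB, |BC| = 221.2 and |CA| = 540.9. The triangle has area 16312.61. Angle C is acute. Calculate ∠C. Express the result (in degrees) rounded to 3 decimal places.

15.824

From area = ½·|BC|·|CA|·sin C, we get sin C = 2·area/(|BC|·|CA|) ≈ 0.27268.
Taking the acute solution, ∠C ≈ 15.82°.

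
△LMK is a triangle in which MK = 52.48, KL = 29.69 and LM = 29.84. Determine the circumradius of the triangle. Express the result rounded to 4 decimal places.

31.5274

By the law of cosines, cos L = (KL² + LM² − MK²) / (2·KL·LM) ≈ -0.55434, so ∠L ≈ 123.67°.
Circumradius = MK/(2 sin L) ≈ 31.527.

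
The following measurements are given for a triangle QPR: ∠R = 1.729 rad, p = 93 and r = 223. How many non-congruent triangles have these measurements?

p·sin R = 93·sin(1.729 rad) ≈ 91.84.
Since ∠R is not acute, a triangle exists only if r > p; here r > p, so there is exactly one triangle.

1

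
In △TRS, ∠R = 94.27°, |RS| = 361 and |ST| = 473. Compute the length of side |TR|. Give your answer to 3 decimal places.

Law of sines: sin T = |RS|·sin R/|ST| ≈ 0.76110.
Since |ST| ≥ |RS|, only the acute value applies: ∠T ≈ 49.56°.
Then ∠S = 180° − ∠R − ∠T ≈ 36.17°.
Law of sines gives |TR| = |ST|·sin S/sin R ≈ 279.93.

279.928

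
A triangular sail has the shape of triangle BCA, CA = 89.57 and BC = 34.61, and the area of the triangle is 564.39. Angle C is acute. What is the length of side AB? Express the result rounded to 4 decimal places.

From area = ½·BC·CA·sin C, we get sin C = 2·area/(BC·CA) ≈ 0.36412.
Taking the acute solution, ∠C ≈ 0.373 rad.
Law of cosines then gives AB ≈ 58.705.

58.7045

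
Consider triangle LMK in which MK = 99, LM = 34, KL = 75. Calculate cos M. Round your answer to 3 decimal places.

0.792

By the law of cosines, cos M = (LM² + MK² − KL²) / (2·LM·MK) ≈ 0.79204, so ∠M ≈ 37.62°.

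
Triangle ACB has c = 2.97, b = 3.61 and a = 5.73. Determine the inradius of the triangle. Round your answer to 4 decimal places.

0.7481

Semiperimeter s = (5.73 + 2.97 + 3.61)/2 = 6.155.
Heron's formula: area = √(6.155·0.425·3.185·2.545) ≈ 4.6048.
Inradius = area/s = 4.6048/6.155 ≈ 0.74813.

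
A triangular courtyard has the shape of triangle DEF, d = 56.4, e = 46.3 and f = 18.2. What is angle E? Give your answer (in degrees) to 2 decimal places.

∠E ≈ 48.19°

By the law of cosines, cos E = (f² + d² − e²) / (2·f·d) ≈ 0.66660, so ∠E ≈ 48.19°.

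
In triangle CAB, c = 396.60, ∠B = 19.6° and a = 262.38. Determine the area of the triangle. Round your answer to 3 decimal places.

Area = ½·c·a·sin B ≈ 17454.

area ≈ 17453.530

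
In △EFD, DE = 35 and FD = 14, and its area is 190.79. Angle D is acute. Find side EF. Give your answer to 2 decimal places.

28.39

From area = ½·FD·DE·sin D, we get sin D = 2·area/(FD·DE) ≈ 0.77873.
Taking the acute solution, ∠D ≈ 51.14°.
Law of cosines then gives EF ≈ 28.394.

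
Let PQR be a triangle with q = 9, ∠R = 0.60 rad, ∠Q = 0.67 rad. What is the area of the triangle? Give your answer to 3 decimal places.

35.172

The third angle is ∠P = π − ∠Q − ∠R = 1.872 rad.
Law of sines: p = q·sin P/sin Q ≈ 13.842.
Law of sines: r = q·sin R/sin Q ≈ 8.1834.
Area = ½·q·p·sin R ≈ 35.172.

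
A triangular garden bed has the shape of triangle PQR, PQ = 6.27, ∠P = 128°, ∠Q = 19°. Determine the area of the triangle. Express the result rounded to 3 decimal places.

The third angle is ∠R = 180° − ∠P − ∠Q = 33.00°.
Law of sines: QR = PQ·sin P/sin R ≈ 9.0717.
Law of sines: RP = PQ·sin Q/sin R ≈ 3.748.
Area = ½·PQ·QR·sin Q ≈ 9.2591.

9.259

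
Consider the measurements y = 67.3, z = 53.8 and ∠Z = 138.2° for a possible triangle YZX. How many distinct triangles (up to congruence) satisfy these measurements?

0

y·sin Z = 67.3·sin(138.2°) ≈ 44.86.
Since ∠Z is not acute, a triangle exists only if z > y; here z ≤ y, so there is no triangle.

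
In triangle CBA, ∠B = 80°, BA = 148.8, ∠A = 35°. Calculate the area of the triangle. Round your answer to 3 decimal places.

area ≈ 6899.902

The third angle is ∠C = 180° − ∠B − ∠A = 65.00°.
Law of sines: AC = BA·sin B/sin C ≈ 161.69.
Law of sines: CB = BA·sin A/sin C ≈ 94.171.
Area = ½·BA·AC·sin A ≈ 6899.9.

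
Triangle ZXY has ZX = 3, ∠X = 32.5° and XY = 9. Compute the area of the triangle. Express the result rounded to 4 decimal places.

Area = ½·ZX·XY·sin X ≈ 7.2535.

area ≈ 7.2535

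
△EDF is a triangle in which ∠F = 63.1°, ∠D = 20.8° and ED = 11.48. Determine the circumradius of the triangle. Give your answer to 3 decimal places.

The third angle is ∠E = 180° − ∠D − ∠F = 96.10°.
Law of sines: DF = ED·sin E/sin F ≈ 12.8.
Law of sines: FE = ED·sin D/sin F ≈ 4.5712.
Circumradius = ED/(2 sin F) ≈ 6.4364.

R ≈ 6.436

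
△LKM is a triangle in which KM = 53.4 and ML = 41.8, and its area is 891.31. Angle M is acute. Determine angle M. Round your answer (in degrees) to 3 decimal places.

∠M ≈ 52.999°

From area = ½·KM·ML·sin M, we get sin M = 2·area/(KM·ML) ≈ 0.79862.
Taking the acute solution, ∠M ≈ 53.00°.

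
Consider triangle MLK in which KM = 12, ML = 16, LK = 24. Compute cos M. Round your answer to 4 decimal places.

cos M ≈ -0.4583

By the law of cosines, cos M = (KM² + ML² − LK²) / (2·KM·ML) ≈ -0.45833, so ∠M ≈ 117.28°.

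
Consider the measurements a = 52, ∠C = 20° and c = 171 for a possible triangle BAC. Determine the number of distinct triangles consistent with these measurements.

1

a·sin C = 52·sin(20°) ≈ 17.79.
Since c ≥ a, exactly one triangle exists.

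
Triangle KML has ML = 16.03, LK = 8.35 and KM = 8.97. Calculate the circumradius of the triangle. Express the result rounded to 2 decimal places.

By the law of cosines, cos K = (LK² + KM² − ML²) / (2·LK·KM) ≈ -0.71281, so ∠K ≈ 135.46°.
Circumradius = ML/(2 sin K) ≈ 11.428.

11.43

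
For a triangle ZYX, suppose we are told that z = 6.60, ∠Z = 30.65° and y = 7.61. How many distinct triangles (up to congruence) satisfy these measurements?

2

y·sin Z = 7.61·sin(30.65°) ≈ 3.88.
Since y sin Z < z < y (3.88 < 6.60 < 7.61), two triangles exist.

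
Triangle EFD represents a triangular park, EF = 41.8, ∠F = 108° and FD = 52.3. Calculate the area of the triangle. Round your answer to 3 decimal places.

area ≈ 1039.571

Area = ½·EF·FD·sin F ≈ 1039.6.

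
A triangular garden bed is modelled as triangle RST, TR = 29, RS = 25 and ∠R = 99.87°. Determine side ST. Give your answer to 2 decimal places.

By the law of cosines, ST² = TR² + RS² − 2·TR·RS·cos R = 1714.5, so ST ≈ 41.407.

41.41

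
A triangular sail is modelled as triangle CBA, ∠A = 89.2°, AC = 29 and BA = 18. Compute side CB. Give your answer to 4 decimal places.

33.9179

By the law of cosines, CB² = BA² + AC² − 2·BA·AC·cos A = 1150.4, so CB ≈ 33.918.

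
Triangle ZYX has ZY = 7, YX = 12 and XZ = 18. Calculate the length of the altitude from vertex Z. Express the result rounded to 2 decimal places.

Semiperimeter s = (12 + 18 + 7)/2 = 18.5.
Heron's formula: area = √(18.5·6.5·0.5·11.5) ≈ 26.295.
The altitude from Z has length 2·area/YX ≈ 4.3825.

h_Z ≈ 4.38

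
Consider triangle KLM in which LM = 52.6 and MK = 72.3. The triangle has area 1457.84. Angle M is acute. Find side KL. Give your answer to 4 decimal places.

From area = ½·LM·MK·sin M, we get sin M = 2·area/(LM·MK) ≈ 0.76668.
Taking the acute solution, ∠M ≈ 50.06°.
Law of cosines then gives KL ≈ 55.775.

55.7748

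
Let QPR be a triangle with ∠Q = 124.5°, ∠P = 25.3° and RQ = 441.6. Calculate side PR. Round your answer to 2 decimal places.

The third angle is ∠R = 180° − ∠Q − ∠P = 30.20°.
Law of sines: PR = RQ·sin Q/sin P ≈ 851.59.

851.59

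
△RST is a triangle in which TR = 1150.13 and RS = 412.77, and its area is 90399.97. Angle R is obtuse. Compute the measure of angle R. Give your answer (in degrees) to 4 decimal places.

From area = ½·TR·RS·sin R, we get sin R = 2·area/(TR·RS) ≈ 0.38084.
Taking the obtuse solution, ∠R ≈ 157.61°.

157.6142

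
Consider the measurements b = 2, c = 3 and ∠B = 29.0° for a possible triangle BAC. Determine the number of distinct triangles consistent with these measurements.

c·sin B = 3·sin(29.0°) ≈ 1.454.
Since c sin B < b < c (1.454 < 2 < 3), two triangles exist.

2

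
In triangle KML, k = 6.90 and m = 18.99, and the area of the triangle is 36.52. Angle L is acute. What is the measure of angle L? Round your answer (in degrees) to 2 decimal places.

33.88

From area = ½·k·m·sin L, we get sin L = 2·area/(k·m) ≈ 0.55743.
Taking the acute solution, ∠L ≈ 33.88°.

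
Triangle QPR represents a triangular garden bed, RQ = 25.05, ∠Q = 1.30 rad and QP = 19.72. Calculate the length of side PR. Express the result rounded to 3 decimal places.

27.424

By the law of cosines, PR² = RQ² + QP² − 2·RQ·QP·cos Q = 752.1, so PR ≈ 27.424.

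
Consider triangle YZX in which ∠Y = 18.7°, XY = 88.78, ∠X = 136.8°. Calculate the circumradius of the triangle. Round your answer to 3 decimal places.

The third angle is ∠Z = 180° − ∠X − ∠Y = 24.50°.
Law of sines: ZX = XY·sin Y/sin Z ≈ 68.639.
Law of sines: YZ = XY·sin X/sin Z ≈ 146.55.
Circumradius = XY/(2 sin Z) ≈ 107.04.

R ≈ 107.043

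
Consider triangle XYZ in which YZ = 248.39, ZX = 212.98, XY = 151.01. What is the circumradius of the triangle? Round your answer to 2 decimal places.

R ≈ 124.83

By the law of cosines, cos X = (ZX² + XY² − YZ²) / (2·ZX·XY) ≈ 0.10054, so ∠X ≈ 84.23°.
Circumradius = YZ/(2 sin X) ≈ 124.83.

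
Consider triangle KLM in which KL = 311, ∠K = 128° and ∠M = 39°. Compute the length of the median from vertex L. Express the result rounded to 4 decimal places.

The third angle is ∠L = 180° − ∠M − ∠K = 13.00°.
Law of sines: LM = KL·sin K/sin M ≈ 389.42.
Law of sines: MK = KL·sin L/sin M ≈ 111.17.
Median from L: ½√(2·KL² + 2·LM² − MK²) ≈ 347.99.

347.9882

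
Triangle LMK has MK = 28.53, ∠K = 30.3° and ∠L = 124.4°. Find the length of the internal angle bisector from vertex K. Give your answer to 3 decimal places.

The third angle is ∠M = 180° − ∠K − ∠L = 25.30°.
Law of sines: KL = MK·sin M/sin L ≈ 14.777.
Law of sines: LM = MK·sin K/sin L ≈ 17.445.
The bisector from K has length 2·MK·KL·cos(∠K/2)/(MK+KL) ≈ 18.793.

t_K ≈ 18.793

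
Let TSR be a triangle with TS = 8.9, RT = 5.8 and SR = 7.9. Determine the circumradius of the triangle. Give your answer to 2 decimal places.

4.53

By the law of cosines, cos T = (RT² + TS² − SR²) / (2·RT·TS) ≈ 0.48857, so ∠T ≈ 60.75°.
Circumradius = SR/(2 sin T) ≈ 4.5271.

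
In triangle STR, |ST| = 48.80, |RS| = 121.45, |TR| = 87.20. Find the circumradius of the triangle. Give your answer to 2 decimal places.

By the law of cosines, cos S = (|RS|² + |ST|² − |TR|²) / (2·|RS|·|ST|) ≈ 0.80379, so ∠S ≈ 0.6372 rad.
Circumradius = |TR|/(2 sin S) ≈ 73.287.

73.29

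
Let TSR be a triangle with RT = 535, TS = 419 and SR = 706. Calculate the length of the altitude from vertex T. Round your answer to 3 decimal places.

Semiperimeter s = (706 + 535 + 419)/2 = 830.
Heron's formula: area = √(830·124·295·411) ≈ 1.1171e+05.
The altitude from T has length 2·area/SR ≈ 316.45.

316.451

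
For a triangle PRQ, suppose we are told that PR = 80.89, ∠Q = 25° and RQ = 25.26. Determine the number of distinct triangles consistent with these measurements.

1

RQ·sin Q = 25.26·sin(25°) ≈ 10.68.
Since PR ≥ RQ, exactly one triangle exists.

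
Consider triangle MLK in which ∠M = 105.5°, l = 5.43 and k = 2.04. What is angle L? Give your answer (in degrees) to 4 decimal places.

By the law of cosines, m² = l² + k² − 2·l·k·cos M = 39.567, so m ≈ 6.2902.
Law of cosines again: cos L = (k² + m² − l²)/(2·k·m) ≈ 0.55500, so ∠L ≈ 56.29°.

∠L ≈ 56.2890°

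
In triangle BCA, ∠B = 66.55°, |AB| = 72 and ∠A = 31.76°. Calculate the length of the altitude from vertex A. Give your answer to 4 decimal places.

The third angle is ∠C = 180° − ∠A − ∠B = 81.69°.
Law of sines: |CA| = |AB|·sin B/sin C ≈ 66.754.
Law of sines: |BC| = |AB|·sin A/sin C ≈ 38.3.
Area = ½·|AB|·|CA|·sin A ≈ 1264.9.
The altitude from A has length 2·area/|BC| ≈ 66.053.

66.0534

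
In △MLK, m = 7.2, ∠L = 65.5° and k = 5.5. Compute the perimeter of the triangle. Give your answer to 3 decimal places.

By the law of cosines, l² = k² + m² − 2·k·m·cos L = 49.246, so l ≈ 7.0176.
Semiperimeter s = (7.2+7.0176+5.5)/2 = 9.8588.
Perimeter = 7.2 + 7.0176 + 5.5 = 19.718.

19.718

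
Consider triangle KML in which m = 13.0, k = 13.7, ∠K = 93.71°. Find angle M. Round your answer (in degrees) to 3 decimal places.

71.248

Law of sines: sin M = m·sin K/k ≈ 0.94692.
Since k ≥ m, only the acute value applies: ∠M ≈ 71.25°.
Then ∠L = 180° − ∠K − ∠M ≈ 15.04°.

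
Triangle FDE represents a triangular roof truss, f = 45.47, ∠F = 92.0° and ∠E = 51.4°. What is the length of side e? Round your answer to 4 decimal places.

35.5574

The third angle is ∠D = 180° − ∠E − ∠F = 36.60°.
Law of sines: e = f·sin E/sin F ≈ 35.557.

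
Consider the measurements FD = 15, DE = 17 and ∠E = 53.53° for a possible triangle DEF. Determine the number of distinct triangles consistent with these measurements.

2

DE·sin E = 17·sin(53.53°) ≈ 13.67.
Since DE sin E < FD < DE (13.67 < 15 < 17), two triangles exist.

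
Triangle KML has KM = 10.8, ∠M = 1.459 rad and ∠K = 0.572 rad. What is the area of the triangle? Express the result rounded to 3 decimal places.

The third angle is ∠L = π − ∠K − ∠M = 1.111 rad.
Law of sines: ML = KM·sin K/sin L ≈ 6.5251.
Law of sines: LK = KM·sin M/sin L ≈ 11.979.
Area = ½·KM·ML·sin M ≈ 35.015.

35.015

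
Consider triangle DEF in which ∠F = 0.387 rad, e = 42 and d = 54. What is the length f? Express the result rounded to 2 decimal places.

21.90

By the law of cosines, f² = d² + e² − 2·d·e·cos F = 479.46, so f ≈ 21.897.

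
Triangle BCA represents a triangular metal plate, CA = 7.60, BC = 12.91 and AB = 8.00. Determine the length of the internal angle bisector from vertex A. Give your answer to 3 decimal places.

By the law of cosines, cos A = (CA² + AB² − BC²) / (2·CA·AB) ≈ -0.36931, so ∠A ≈ 1.9491 rad.
The bisector from A has length 2·CA·AB·cos(∠A/2)/(CA+AB) ≈ 4.3773.

4.377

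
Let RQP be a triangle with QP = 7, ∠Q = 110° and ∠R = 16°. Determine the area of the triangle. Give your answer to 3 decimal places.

67.573

The third angle is ∠P = 180° − ∠R − ∠Q = 54.00°.
Law of sines: PR = QP·sin Q/sin R ≈ 23.864.
Law of sines: RQ = QP·sin P/sin R ≈ 20.546.
Area = ½·QP·PR·sin P ≈ 67.573.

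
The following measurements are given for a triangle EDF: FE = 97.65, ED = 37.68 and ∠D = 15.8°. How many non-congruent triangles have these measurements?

ED·sin D = 37.68·sin(15.8°) ≈ 10.26.
Since FE ≥ ED, exactly one triangle exists.

1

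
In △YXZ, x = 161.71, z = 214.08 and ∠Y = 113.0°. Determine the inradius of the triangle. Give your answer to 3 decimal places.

By the law of cosines, y² = x² + z² − 2·x·z·cos Y = 99034, so y ≈ 314.7.
Area = ½·x·z·sin Y ≈ 15933.
Semiperimeter s = (314.7+161.71+214.08)/2 = 345.24.
Inradius = area/s = 15933/345.24 ≈ 46.151.

r ≈ 46.151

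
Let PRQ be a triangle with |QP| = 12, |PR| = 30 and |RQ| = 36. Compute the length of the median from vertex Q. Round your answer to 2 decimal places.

m_Q ≈ 22.25

Median from Q: ½√(2·|RQ|² + 2·|QP|² − |PR|²) ≈ 22.249.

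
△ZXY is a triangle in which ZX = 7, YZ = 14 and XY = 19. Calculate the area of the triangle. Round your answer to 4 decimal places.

39.4968

Semiperimeter s = (19 + 14 + 7)/2 = 20.
Heron's formula: area = √(20·1·6·13) ≈ 39.497.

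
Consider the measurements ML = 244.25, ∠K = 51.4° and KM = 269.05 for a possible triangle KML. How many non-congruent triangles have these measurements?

2

KM·sin K = 269.05·sin(51.4°) ≈ 210.3.
Since KM sin K < ML < KM (210.3 < 244.25 < 269.05), two triangles exist.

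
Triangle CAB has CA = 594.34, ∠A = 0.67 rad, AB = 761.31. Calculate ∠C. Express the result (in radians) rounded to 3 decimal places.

1.576

By the law of cosines, BC² = CA² + AB² − 2·CA·AB·cos A = 2.2351e+05, so BC ≈ 472.77.
Law of cosines again: cos C = (BC² + CA² − AB²)/(2·BC·CA) ≈ -0.00506, so ∠C ≈ 1.576 rad.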